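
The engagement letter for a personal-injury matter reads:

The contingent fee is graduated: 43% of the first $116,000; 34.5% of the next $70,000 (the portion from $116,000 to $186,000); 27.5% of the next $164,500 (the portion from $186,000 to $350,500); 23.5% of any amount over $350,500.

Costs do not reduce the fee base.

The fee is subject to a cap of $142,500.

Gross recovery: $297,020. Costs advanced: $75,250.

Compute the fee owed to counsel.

Fee base is the gross recovery, $297,020; costs are reimbursed separately.
First $116,000 at 43% = $49,880.00
Next $70,000 at 34.5% = $24,150.00
Remaining $111,020 at 27.5% = $30,530.50
Fee: $49,880.00 + $24,150.00 + $30,530.50 = $104,560.50
$104,560.50 is under the $142,500 cap.

$104,560.50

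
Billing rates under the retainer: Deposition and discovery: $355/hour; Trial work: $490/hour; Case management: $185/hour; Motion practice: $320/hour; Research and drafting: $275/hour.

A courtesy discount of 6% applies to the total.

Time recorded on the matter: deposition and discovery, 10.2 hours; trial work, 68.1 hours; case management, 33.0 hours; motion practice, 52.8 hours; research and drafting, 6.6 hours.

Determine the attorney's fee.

Deposition and discovery: 10.2 × $355 = $3,621.00
Trial work: 68.1 × $490 = $33,369.00
Case management: 33.0 × $185 = $6,105.00
Motion practice: 52.8 × $320 = $16,896.00
Research and drafting: 6.6 × $275 = $1,815.00
Subtotal: $61,806.00
Less 6% discount: −$3,708.36
Total: $61,806.00 − $3,708.36 = $58,097.64

$58,097.64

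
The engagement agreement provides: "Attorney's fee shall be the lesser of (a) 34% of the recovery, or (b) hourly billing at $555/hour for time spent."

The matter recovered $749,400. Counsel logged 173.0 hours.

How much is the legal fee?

(a) 34% of $749,400 = $254,796.00
(b) 173.0 × $555 = $96,015.00
The lesser is (b): $96,015.00.

$96,015.00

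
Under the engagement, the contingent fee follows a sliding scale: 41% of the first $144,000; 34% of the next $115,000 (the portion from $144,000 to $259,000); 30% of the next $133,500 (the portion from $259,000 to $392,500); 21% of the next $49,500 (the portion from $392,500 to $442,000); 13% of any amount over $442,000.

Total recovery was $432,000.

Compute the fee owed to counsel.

First $144,000 at 41% = $59,040.00
Next $115,000 at 34% = $39,100.00
Next $133,500 at 30% = $40,050.00
Remaining $39,500 at 21% = $8,295.00
Fee: $59,040.00 + $39,100.00 + $40,050.00 + $8,295.00 = $146,485.00

$146,485.00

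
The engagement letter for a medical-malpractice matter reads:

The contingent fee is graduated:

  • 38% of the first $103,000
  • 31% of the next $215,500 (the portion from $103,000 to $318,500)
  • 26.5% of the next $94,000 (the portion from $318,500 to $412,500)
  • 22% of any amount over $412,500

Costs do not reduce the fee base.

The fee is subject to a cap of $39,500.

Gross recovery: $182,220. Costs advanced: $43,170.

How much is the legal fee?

Fee base is the gross recovery, $182,220; costs are reimbursed separately.
First $103,000 at 38% = $39,140.00
Remaining $79,220 at 31% = $24,558.20
Fee: $39,140.00 + $24,558.20 = $63,698.20
$63,698.20 exceeds the $39,500 cap, so the fee is capped at $39,500.00.

$39,500.00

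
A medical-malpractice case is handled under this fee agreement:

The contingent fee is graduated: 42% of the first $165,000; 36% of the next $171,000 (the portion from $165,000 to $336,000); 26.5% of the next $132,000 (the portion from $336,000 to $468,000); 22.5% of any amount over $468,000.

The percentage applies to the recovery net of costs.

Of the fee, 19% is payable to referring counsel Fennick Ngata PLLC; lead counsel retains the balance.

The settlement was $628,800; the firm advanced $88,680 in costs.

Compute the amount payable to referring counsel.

Fee base (net of costs): $628,800 − $88,680 = $540,120
First $165,000 at 42% = $69,300.00
Next $171,000 at 36% = $61,560.00
Next $132,000 at 26.5% = $34,980.00
Remaining $72,120 at 22.5% = $16,227.00
Fee: $69,300.00 + $61,560.00 + $34,980.00 + $16,227.00 = $182,067.00
Referral share: 19% of $182,067.00 = $34,592.73; lead counsel retains $182,067.00 − $34,592.73 = $147,474.27.

$34,592.73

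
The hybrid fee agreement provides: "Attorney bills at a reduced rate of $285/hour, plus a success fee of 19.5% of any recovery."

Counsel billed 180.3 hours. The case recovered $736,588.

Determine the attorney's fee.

Hourly: 180.3 × $285 = $51,385.50
Success fee: 19.5% of $736,588 = $143,634.66
Total: $51,385.50 + $143,634.66 = $195,020.16

$195,020.16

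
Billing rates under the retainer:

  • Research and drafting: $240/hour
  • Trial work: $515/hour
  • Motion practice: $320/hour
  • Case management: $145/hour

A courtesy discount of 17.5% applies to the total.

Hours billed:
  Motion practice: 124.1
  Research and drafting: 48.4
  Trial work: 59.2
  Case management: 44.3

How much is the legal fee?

Research and drafting: 48.4 × $240 = $11,616.00
Trial work: 59.2 × $515 = $30,488.00
Motion practice: 124.1 × $320 = $39,712.00
Case management: 44.3 × $145 = $6,423.50
Subtotal: $88,239.50
Less 17.5% discount: −$15,441.91
Total: $88,239.50 − $15,441.91 = $72,797.59

$72,797.59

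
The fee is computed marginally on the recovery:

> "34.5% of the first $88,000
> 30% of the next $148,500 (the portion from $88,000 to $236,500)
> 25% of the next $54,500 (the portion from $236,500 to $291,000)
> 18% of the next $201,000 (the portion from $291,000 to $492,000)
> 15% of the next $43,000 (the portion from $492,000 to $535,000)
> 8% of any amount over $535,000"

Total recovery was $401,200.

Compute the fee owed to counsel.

First $88,000 at 34.5% = $30,360.00
Next $148,500 at 30% = $44,550.00
Next $54,500 at 25% = $13,625.00
Remaining $110,200 at 18% = $19,836.00
Fee: $30,360.00 + $44,550.00 + $13,625.00 + $19,836.00 = $108,371.00

$108,371.00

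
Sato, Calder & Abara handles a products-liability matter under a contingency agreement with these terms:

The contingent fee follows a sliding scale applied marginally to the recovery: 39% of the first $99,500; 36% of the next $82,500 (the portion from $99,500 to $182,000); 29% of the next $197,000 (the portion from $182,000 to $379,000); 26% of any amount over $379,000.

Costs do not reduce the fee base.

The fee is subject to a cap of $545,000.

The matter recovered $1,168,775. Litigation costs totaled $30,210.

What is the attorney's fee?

$330,976.50

Fee base is the gross recovery, $1,168,775; costs are reimbursed separately.
First $99,500 at 39% = $38,805.00
Next $82,500 at 36% = $29,700.00
Next $197,000 at 29% = $57,130.00
Remaining $789,775 at 26% = $205,341.50
Fee: $38,805.00 + $29,700.00 + $57,130.00 + $205,341.50 = $330,976.50
$330,976.50 is under the $545,000 cap.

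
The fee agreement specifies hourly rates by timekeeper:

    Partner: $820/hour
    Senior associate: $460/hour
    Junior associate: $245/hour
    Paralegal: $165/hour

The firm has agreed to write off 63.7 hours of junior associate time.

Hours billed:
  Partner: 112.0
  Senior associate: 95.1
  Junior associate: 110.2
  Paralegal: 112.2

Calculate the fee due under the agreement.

$165,491.50

Partner: 112.0 × $820 = $91,840.00
Senior associate: 95.1 × $460 = $43,746.00
Junior associate: 110.2 × $245 = $26,999.00
Paralegal: 112.2 × $165 = $18,513.00
Subtotal: $181,098.00
Write-off: 63.7 × $245 = $15,606.50
Total: $181,098.00 − $15,606.50 = $165,491.50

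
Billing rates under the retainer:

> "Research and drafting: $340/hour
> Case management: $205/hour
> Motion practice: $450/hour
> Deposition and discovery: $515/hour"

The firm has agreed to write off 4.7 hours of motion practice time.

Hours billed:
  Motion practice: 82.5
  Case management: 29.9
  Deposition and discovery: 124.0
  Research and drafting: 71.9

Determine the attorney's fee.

$129,445.50

Research and drafting: 71.9 × $340 = $24,446.00
Case management: 29.9 × $205 = $6,129.50
Motion practice: 82.5 × $450 = $37,125.00
Deposition and discovery: 124.0 × $515 = $63,860.00
Subtotal: $131,560.50
Write-off: 4.7 × $450 = $2,115.00
Total: $131,560.50 − $2,115.00 = $129,445.50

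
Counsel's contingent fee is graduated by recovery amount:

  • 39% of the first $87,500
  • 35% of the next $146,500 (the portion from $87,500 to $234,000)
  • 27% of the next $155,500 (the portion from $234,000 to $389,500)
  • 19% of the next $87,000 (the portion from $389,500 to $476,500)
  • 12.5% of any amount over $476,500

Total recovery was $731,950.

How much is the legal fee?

$175,846.25

First $87,500 at 39% = $34,125.00
Next $146,500 at 35% = $51,275.00
Next $155,500 at 27% = $41,985.00
Next $87,000 at 19% = $16,530.00
Remaining $255,450 at 12.5% = $31,931.25
Fee: $34,125.00 + $51,275.00 + $41,985.00 + $16,530.00 + $31,931.25 = $175,846.25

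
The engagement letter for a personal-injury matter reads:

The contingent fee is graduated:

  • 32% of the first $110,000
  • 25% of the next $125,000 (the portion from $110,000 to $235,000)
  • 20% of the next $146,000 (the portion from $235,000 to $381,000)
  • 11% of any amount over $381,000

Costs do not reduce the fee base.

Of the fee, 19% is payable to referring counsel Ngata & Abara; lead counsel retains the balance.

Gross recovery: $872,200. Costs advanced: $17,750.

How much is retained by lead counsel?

Fee base is the gross recovery, $872,200; costs are reimbursed separately.
First $110,000 at 32% = $35,200.00
Next $125,000 at 25% = $31,250.00
Next $146,000 at 20% = $29,200.00
Remaining $491,200 at 11% = $54,032.00
Fee: $35,200.00 + $31,250.00 + $29,200.00 + $54,032.00 = $149,682.00
Referral share: 19% of $149,682.00 = $28,439.58; lead counsel retains $149,682.00 − $28,439.58 = $121,242.42.

$121,242.42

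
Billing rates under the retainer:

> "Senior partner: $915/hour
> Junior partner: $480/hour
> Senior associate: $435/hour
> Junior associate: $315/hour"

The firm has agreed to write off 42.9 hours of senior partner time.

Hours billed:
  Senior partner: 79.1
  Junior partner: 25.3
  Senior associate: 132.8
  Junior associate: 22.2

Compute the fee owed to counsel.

Senior partner: 79.1 × $915 = $72,376.50
Junior partner: 25.3 × $480 = $12,144.00
Senior associate: 132.8 × $435 = $57,768.00
Junior associate: 22.2 × $315 = $6,993.00
Subtotal: $149,281.50
Write-off: 42.9 × $915 = $39,253.50
Total: $149,281.50 − $39,253.50 = $110,028.00

$110,028.00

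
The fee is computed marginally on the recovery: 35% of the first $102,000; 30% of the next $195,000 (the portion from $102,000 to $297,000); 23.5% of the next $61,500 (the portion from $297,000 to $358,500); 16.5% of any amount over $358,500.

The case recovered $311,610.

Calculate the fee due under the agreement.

First $102,000 at 35% = $35,700.00
Next $195,000 at 30% = $58,500.00
Remaining $14,610 at 23.5% = $3,433.35
Fee: $35,700.00 + $58,500.00 + $3,433.35 = $97,633.35

$97,633.35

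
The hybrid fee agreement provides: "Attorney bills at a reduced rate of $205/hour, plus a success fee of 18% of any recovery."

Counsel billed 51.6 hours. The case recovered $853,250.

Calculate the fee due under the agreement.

$164,163.00

Hourly: 51.6 × $205 = $10,578.00
Success fee: 18% of $853,250 = $153,585.00
Total: $10,578.00 + $153,585.00 = $164,163.00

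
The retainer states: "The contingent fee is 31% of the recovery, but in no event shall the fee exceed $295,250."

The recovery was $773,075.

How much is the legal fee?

$239,653.25

31% of $773,075 = $239,653.25
That is under the $295,250 cap.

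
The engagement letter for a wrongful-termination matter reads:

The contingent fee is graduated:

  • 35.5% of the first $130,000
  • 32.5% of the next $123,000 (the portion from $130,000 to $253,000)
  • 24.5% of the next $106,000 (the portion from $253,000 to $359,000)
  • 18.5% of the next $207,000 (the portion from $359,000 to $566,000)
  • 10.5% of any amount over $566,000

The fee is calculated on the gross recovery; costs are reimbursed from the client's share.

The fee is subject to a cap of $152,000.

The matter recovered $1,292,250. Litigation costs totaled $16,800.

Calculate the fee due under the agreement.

Fee base is the gross recovery, $1,292,250; costs are reimbursed separately.
First $130,000 at 35.5% = $46,150.00
Next $123,000 at 32.5% = $39,975.00
Next $106,000 at 24.5% = $25,970.00
Next $207,000 at 18.5% = $38,295.00
Remaining $726,250 at 10.5% = $76,256.25
Fee: $46,150.00 + $39,975.00 + $25,970.00 + $38,295.00 + $76,256.25 = $226,646.25
$226,646.25 exceeds the $152,000 cap, so the fee is capped at $152,000.00.

$152,000.00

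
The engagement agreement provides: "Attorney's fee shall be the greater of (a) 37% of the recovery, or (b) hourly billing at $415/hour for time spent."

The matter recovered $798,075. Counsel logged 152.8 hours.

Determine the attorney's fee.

(a) 37% of $798,075 = $295,287.75
(b) 152.8 × $415 = $63,412.00
The greater is (a): $295,287.75.

$295,287.75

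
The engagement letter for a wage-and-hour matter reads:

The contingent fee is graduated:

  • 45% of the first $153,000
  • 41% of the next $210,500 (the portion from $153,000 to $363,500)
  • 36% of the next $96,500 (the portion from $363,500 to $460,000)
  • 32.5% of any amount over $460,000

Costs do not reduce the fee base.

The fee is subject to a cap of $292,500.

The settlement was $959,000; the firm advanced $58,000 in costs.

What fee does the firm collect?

$292,500.00

Fee base is the gross recovery, $959,000; costs are reimbursed separately.
First $153,000 at 45% = $68,850.00
Next $210,500 at 41% = $86,305.00
Next $96,500 at 36% = $34,740.00
Remaining $499,000 at 32.5% = $162,175.00
Fee: $68,850.00 + $86,305.00 + $34,740.00 + $162,175.00 = $352,070.00
$352,070.00 exceeds the $292,500 cap, so the fee is capped at $292,500.00.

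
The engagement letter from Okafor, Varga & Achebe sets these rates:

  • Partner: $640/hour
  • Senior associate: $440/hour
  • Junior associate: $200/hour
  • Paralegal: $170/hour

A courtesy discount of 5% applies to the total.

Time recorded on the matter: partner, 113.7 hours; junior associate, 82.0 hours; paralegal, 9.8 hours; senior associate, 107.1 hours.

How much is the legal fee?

$131,060.10

Partner: 113.7 × $640 = $72,768.00
Senior associate: 107.1 × $440 = $47,124.00
Junior associate: 82.0 × $200 = $16,400.00
Paralegal: 9.8 × $170 = $1,666.00
Subtotal: $137,958.00
Less 5% discount: −$6,897.90
Total: $137,958.00 − $6,897.90 = $131,060.10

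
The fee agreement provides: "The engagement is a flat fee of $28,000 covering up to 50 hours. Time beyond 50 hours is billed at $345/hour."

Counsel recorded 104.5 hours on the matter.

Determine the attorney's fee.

$46,802.50

Flat fee: $28,000.00
Excess hours: 104.5 − 50 = 54.5
Overrun: 54.5 × $345 = $18,802.50
Total: $28,000.00 + $18,802.50 = $46,802.50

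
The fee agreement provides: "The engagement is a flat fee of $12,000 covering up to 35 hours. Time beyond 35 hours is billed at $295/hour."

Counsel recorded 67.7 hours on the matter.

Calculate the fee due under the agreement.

$21,646.50

Flat fee: $12,000.00
Excess hours: 67.7 − 35 = 32.7
Overrun: 32.7 × $295 = $9,646.50
Total: $12,000.00 + $9,646.50 = $21,646.50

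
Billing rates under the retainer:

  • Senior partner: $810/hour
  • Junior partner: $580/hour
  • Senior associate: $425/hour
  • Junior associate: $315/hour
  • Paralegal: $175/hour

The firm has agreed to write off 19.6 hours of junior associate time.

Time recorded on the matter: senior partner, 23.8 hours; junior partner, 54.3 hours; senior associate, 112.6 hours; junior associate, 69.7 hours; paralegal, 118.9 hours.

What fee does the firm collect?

$135,216.00

Senior partner: 23.8 × $810 = $19,278.00
Junior partner: 54.3 × $580 = $31,494.00
Senior associate: 112.6 × $425 = $47,855.00
Junior associate: 69.7 × $315 = $21,955.50
Paralegal: 118.9 × $175 = $20,807.50
Subtotal: $141,390.00
Write-off: 19.6 × $315 = $6,174.00
Total: $141,390.00 − $6,174.00 = $135,216.00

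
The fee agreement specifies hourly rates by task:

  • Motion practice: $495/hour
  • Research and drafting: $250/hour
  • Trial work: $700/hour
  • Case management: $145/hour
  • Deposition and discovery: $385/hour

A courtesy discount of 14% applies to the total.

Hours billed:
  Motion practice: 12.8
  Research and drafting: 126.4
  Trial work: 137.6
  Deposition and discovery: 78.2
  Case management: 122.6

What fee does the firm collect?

$156,640.40

Motion practice: 12.8 × $495 = $6,336.00
Research and drafting: 126.4 × $250 = $31,600.00
Trial work: 137.6 × $700 = $96,320.00
Case management: 122.6 × $145 = $17,777.00
Deposition and discovery: 78.2 × $385 = $30,107.00
Subtotal: $182,140.00
Less 14% discount: −$25,499.60
Total: $182,140.00 − $25,499.60 = $156,640.40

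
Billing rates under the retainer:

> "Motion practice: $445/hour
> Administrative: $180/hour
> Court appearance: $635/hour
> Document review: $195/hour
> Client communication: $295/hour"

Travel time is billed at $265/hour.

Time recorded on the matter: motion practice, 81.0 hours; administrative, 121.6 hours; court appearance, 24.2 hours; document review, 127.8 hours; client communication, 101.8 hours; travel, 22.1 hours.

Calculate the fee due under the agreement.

$134,108.50

Motion practice: 81.0 × $445 = $36,045.00
Administrative: 121.6 × $180 = $21,888.00
Court appearance: 24.2 × $635 = $15,367.00
Document review: 127.8 × $195 = $24,921.00
Client communication: 101.8 × $295 = $30,031.00
Subtotal: $36,045.00 + $21,888.00 + $15,367.00 + $24,921.00 + $30,031.00 = $128,252.00
Travel: 22.1 × $265 = $5,856.50
Total: $128,252.00 + $5,856.50 = $134,108.50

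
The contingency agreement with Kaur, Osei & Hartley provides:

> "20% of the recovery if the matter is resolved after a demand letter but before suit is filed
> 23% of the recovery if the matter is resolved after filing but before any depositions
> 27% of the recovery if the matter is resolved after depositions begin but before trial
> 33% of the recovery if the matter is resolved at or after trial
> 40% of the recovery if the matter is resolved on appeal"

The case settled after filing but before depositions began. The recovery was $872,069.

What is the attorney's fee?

The matter settled after filing but before depositions began, so the 23% rate applies.
$872,069 × 23% = $200,575.87

$200,575.87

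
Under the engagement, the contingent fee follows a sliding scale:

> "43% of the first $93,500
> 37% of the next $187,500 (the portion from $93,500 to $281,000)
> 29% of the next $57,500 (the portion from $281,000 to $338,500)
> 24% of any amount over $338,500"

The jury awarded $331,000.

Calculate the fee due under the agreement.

$124,080.00

First $93,500 at 43% = $40,205.00
Next $187,500 at 37% = $69,375.00
Remaining $50,000 at 29% = $14,500.00
Fee: $40,205.00 + $69,375.00 + $14,500.00 = $124,080.00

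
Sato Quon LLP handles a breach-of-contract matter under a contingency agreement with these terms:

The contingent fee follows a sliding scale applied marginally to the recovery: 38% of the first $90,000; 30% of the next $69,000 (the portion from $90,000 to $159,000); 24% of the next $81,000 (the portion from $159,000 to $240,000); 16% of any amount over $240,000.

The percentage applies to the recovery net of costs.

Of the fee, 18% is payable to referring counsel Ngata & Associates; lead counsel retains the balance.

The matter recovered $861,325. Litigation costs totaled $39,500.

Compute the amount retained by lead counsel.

$137,294.24

Fee base (net of costs): $861,325 − $39,500 = $821,825
First $90,000 at 38% = $34,200.00
Next $69,000 at 30% = $20,700.00
Next $81,000 at 24% = $19,440.00
Remaining $581,825 at 16% = $93,092.00
Fee: $34,200.00 + $20,700.00 + $19,440.00 + $93,092.00 = $167,432.00
Referral share: 18% of $167,432.00 = $30,137.76; lead counsel retains $167,432.00 − $30,137.76 = $137,294.24.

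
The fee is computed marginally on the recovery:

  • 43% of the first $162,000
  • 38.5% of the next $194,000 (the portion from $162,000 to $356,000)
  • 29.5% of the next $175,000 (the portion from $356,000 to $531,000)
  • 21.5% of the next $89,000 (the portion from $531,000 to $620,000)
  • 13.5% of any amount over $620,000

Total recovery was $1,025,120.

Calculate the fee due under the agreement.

First $162,000 at 43% = $69,660.00
Next $194,000 at 38.5% = $74,690.00
Next $175,000 at 29.5% = $51,625.00
Next $89,000 at 21.5% = $19,135.00
Remaining $405,120 at 13.5% = $54,691.20
Fee: $69,660.00 + $74,690.00 + $51,625.00 + $19,135.00 + $54,691.20 = $269,801.20

$269,801.20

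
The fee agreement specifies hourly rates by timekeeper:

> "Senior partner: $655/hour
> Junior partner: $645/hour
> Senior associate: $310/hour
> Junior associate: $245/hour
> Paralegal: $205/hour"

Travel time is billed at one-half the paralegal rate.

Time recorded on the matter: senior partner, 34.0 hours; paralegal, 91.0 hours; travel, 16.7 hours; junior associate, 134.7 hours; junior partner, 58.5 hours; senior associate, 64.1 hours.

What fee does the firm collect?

Senior partner: 34.0 × $655 = $22,270.00
Junior partner: 58.5 × $645 = $37,732.50
Senior associate: 64.1 × $310 = $19,871.00
Junior associate: 134.7 × $245 = $33,001.50
Paralegal: 91.0 × $205 = $18,655.00
Subtotal: $22,270.00 + $37,732.50 + $19,871.00 + $33,001.50 + $18,655.00 = $131,530.00
Travel: 16.7 × ($205 ÷ 2) = 16.7 × $102.50 = $1,711.75
Total: $131,530.00 + $1,711.75 = $133,241.75

$133,241.75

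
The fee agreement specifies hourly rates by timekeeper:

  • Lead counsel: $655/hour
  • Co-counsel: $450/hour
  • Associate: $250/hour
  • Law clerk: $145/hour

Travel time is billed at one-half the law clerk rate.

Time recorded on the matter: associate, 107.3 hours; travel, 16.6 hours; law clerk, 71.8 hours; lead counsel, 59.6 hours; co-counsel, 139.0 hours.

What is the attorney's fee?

Lead counsel: 59.6 × $655 = $39,038.00
Co-counsel: 139.0 × $450 = $62,550.00
Associate: 107.3 × $250 = $26,825.00
Law clerk: 71.8 × $145 = $10,411.00
Subtotal: $39,038.00 + $62,550.00 + $26,825.00 + $10,411.00 = $138,824.00
Travel: 16.6 × ($145 ÷ 2) = 16.6 × $72.50 = $1,203.50
Total: $138,824.00 + $1,203.50 = $140,027.50

$140,027.50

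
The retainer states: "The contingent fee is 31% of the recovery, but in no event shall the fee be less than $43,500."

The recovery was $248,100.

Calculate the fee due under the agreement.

$76,911.00

31% of $248,100 = $76,911.00
That exceeds the $43,500 minimum.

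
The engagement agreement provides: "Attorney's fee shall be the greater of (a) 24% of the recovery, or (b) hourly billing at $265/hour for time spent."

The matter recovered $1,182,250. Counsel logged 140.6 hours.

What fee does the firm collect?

(a) 24% of $1,182,250 = $283,740.00
(b) 140.6 × $265 = $37,259.00
The greater is (a): $283,740.00.

$283,740.00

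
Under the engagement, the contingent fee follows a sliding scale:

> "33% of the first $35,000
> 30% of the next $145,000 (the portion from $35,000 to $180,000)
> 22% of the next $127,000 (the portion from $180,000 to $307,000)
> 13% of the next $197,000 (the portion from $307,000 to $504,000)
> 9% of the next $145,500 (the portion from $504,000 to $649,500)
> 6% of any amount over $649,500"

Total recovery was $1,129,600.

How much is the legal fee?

First $35,000 at 33% = $11,550.00
Next $145,000 at 30% = $43,500.00
Next $127,000 at 22% = $27,940.00
Next $197,000 at 13% = $25,610.00
Next $145,500 at 9% = $13,095.00
Remaining $480,100 at 6% = $28,806.00
Fee: $11,550.00 + $43,500.00 + $27,940.00 + $25,610.00 + $13,095.00 + $28,806.00 = $150,501.00

$150,501.00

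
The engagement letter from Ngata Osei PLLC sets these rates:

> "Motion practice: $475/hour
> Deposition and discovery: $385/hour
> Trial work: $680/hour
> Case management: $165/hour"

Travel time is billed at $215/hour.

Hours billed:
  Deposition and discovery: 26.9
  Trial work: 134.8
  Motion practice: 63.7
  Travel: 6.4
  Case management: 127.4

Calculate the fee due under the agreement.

Motion practice: 63.7 × $475 = $30,257.50
Deposition and discovery: 26.9 × $385 = $10,356.50
Trial work: 134.8 × $680 = $91,664.00
Case management: 127.4 × $165 = $21,021.00
Subtotal: $30,257.50 + $10,356.50 + $91,664.00 + $21,021.00 = $153,299.00
Travel: 6.4 × $215 = $1,376.00
Total: $153,299.00 + $1,376.00 = $154,675.00

$154,675.00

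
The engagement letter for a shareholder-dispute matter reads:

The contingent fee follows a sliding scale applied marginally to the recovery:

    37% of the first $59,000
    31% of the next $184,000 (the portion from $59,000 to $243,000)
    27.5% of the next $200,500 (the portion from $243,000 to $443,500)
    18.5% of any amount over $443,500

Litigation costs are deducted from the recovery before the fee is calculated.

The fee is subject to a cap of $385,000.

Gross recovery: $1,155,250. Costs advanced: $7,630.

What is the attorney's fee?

$264,269.70

Fee base (net of costs): $1,155,250 − $7,630 = $1,147,620
First $59,000 at 37% = $21,830.00
Next $184,000 at 31% = $57,040.00
Next $200,500 at 27.5% = $55,137.50
Remaining $704,120 at 18.5% = $130,262.20
Fee: $21,830.00 + $57,040.00 + $55,137.50 + $130,262.20 = $264,269.70
$264,269.70 is under the $385,000 cap.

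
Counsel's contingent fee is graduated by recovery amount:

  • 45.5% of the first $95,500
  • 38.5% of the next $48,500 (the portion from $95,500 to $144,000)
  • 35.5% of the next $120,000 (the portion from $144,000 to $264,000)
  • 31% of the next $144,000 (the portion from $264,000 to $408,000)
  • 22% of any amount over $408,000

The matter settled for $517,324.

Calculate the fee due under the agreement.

First $95,500 at 45.5% = $43,452.50
Next $48,500 at 38.5% = $18,672.50
Next $120,000 at 35.5% = $42,600.00
Next $144,000 at 31% = $44,640.00
Remaining $109,324 at 22% = $24,051.28
Fee: $43,452.50 + $18,672.50 + $42,600.00 + $44,640.00 + $24,051.28 = $173,416.28

$173,416.28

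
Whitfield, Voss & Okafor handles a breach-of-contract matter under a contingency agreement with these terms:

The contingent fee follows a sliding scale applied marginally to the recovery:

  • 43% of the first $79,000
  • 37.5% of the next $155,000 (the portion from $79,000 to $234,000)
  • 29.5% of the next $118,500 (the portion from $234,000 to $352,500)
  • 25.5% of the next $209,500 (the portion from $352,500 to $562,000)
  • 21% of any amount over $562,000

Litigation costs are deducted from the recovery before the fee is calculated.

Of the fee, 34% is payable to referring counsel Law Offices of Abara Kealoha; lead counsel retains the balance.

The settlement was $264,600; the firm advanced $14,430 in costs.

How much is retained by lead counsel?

Fee base (net of costs): $264,600 − $14,430 = $250,170
First $79,000 at 43% = $33,970.00
Next $155,000 at 37.5% = $58,125.00
Remaining $16,170 at 29.5% = $4,770.15
Fee: $33,970.00 + $58,125.00 + $4,770.15 = $96,865.15
Referral share: 34% of $96,865.15 = $32,934.15; lead counsel retains $96,865.15 − $32,934.15 = $63,931.00.

$63,931.00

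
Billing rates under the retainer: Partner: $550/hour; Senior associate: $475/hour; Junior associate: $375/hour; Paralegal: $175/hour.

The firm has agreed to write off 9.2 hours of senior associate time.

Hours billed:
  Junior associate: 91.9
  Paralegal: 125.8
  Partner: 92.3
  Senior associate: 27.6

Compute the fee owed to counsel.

Partner: 92.3 × $550 = $50,765.00
Senior associate: 27.6 × $475 = $13,110.00
Junior associate: 91.9 × $375 = $34,462.50
Paralegal: 125.8 × $175 = $22,015.00
Subtotal: $120,352.50
Write-off: 9.2 × $475 = $4,370.00
Total: $120,352.50 − $4,370.00 = $115,982.50

$115,982.50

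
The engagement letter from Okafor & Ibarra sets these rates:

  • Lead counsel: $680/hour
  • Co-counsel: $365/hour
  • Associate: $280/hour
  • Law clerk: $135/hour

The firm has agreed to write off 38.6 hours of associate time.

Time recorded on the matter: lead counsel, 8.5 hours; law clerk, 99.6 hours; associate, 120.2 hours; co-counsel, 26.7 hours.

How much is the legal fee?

Lead counsel: 8.5 × $680 = $5,780.00
Co-counsel: 26.7 × $365 = $9,745.50
Associate: 120.2 × $280 = $33,656.00
Law clerk: 99.6 × $135 = $13,446.00
Subtotal: $62,627.50
Write-off: 38.6 × $280 = $10,808.00
Total: $62,627.50 − $10,808.00 = $51,819.50

$51,819.50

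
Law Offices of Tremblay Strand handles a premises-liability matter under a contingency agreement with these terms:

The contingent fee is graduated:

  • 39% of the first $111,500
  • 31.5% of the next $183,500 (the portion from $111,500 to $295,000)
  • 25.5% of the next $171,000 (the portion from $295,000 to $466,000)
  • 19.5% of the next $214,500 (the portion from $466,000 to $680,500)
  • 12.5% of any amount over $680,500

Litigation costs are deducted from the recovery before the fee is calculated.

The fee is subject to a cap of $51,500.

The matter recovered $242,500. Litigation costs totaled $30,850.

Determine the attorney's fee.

$51,500.00

Fee base (net of costs): $242,500 − $30,850 = $211,650
First $111,500 at 39% = $43,485.00
Remaining $100,150 at 31.5% = $31,547.25
Fee: $43,485.00 + $31,547.25 = $75,032.25
$75,032.25 exceeds the $51,500 cap, so the fee is capped at $51,500.00.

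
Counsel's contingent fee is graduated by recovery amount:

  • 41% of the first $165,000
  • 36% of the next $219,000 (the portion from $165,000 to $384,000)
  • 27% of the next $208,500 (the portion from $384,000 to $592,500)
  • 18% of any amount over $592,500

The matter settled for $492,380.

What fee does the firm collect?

$175,752.60

First $165,000 at 41% = $67,650.00
Next $219,000 at 36% = $78,840.00
Remaining $108,380 at 27% = $29,262.60
Fee: $67,650.00 + $78,840.00 + $29,262.60 = $175,752.60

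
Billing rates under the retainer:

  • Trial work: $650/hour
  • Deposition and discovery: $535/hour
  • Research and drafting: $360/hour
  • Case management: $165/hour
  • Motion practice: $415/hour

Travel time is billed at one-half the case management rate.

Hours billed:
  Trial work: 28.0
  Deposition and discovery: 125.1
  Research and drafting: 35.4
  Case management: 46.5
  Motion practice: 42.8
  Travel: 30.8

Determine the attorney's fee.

Trial work: 28.0 × $650 = $18,200.00
Deposition and discovery: 125.1 × $535 = $66,928.50
Research and drafting: 35.4 × $360 = $12,744.00
Case management: 46.5 × $165 = $7,672.50
Motion practice: 42.8 × $415 = $17,762.00
Subtotal: $18,200.00 + $66,928.50 + $12,744.00 + $7,672.50 + $17,762.00 = $123,307.00
Travel: 30.8 × ($165 ÷ 2) = 30.8 × $82.50 = $2,541.00
Total: $123,307.00 + $2,541.00 = $125,848.00

$125,848.00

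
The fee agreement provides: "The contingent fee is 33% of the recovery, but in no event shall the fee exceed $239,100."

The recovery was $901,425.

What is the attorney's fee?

33% of $901,425 = $297,470.25
That exceeds the $239,100 cap, so the fee is capped at $239,100.

$239,100.00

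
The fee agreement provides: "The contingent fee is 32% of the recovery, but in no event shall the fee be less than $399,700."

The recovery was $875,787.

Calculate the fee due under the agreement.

$399,700.00

32% of $875,787 = $280,251.84
That is below the $399,700 minimum, so the minimum applies.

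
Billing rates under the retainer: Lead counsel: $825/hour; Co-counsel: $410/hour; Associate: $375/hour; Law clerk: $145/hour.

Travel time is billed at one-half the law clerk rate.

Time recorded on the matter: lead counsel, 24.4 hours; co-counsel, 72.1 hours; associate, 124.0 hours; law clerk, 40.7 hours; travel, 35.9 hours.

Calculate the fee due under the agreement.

$104,695.25

Lead counsel: 24.4 × $825 = $20,130.00
Co-counsel: 72.1 × $410 = $29,561.00
Associate: 124.0 × $375 = $46,500.00
Law clerk: 40.7 × $145 = $5,901.50
Subtotal: $20,130.00 + $29,561.00 + $46,500.00 + $5,901.50 = $102,092.50
Travel: 35.9 × ($145 ÷ 2) = 35.9 × $72.50 = $2,602.75
Total: $102,092.50 + $2,602.75 = $104,695.25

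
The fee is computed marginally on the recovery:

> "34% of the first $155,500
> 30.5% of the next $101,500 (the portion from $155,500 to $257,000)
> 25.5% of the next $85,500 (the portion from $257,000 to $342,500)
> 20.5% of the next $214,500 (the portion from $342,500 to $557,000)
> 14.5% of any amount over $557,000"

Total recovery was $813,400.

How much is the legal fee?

$186,780.50

First $155,500 at 34% = $52,870.00
Next $101,500 at 30.5% = $30,957.50
Next $85,500 at 25.5% = $21,802.50
Next $214,500 at 20.5% = $43,972.50
Remaining $256,400 at 14.5% = $37,178.00
Fee: $52,870.00 + $30,957.50 + $21,802.50 + $43,972.50 + $37,178.00 = $186,780.50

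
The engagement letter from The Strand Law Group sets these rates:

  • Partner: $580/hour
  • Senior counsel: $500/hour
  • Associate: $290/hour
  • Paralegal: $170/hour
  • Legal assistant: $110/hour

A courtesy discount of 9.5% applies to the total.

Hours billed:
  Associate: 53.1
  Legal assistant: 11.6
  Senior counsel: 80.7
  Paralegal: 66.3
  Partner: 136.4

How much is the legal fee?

Partner: 136.4 × $580 = $79,112.00
Senior counsel: 80.7 × $500 = $40,350.00
Associate: 53.1 × $290 = $15,399.00
Paralegal: 66.3 × $170 = $11,271.00
Legal assistant: 11.6 × $110 = $1,276.00
Subtotal: $147,408.00
Less 9.5% discount: −$14,003.76
Total: $147,408.00 − $14,003.76 = $133,404.24

$133,404.24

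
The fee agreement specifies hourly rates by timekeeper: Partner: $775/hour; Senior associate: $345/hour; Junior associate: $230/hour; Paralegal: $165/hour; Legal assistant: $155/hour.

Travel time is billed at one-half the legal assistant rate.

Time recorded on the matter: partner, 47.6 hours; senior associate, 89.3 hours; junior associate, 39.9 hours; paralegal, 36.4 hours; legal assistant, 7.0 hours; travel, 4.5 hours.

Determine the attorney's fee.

Partner: 47.6 × $775 = $36,890.00
Senior associate: 89.3 × $345 = $30,808.50
Junior associate: 39.9 × $230 = $9,177.00
Paralegal: 36.4 × $165 = $6,006.00
Legal assistant: 7.0 × $155 = $1,085.00
Subtotal: $36,890.00 + $30,808.50 + $9,177.00 + $6,006.00 + $1,085.00 = $83,966.50
Travel: 4.5 × ($155 ÷ 2) = 4.5 × $77.50 = $348.75
Total: $83,966.50 + $348.75 = $84,315.25

$84,315.25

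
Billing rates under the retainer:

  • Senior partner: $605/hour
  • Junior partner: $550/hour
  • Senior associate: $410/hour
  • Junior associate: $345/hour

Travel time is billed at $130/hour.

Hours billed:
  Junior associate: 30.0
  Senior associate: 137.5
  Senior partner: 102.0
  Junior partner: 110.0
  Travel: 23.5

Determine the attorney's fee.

$191,990.00

Senior partner: 102.0 × $605 = $61,710.00
Junior partner: 110.0 × $550 = $60,500.00
Senior associate: 137.5 × $410 = $56,375.00
Junior associate: 30.0 × $345 = $10,350.00
Subtotal: $61,710.00 + $60,500.00 + $56,375.00 + $10,350.00 = $188,935.00
Travel: 23.5 × $130 = $3,055.00
Total: $188,935.00 + $3,055.00 = $191,990.00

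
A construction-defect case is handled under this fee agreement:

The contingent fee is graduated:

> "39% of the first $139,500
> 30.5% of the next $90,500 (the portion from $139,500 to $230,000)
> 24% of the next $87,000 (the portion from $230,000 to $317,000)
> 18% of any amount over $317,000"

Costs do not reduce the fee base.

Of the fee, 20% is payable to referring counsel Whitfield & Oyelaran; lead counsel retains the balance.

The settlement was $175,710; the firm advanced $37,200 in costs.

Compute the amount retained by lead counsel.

Fee base is the gross recovery, $175,710; costs are reimbursed separately.
First $139,500 at 39% = $54,405.00
Remaining $36,210 at 30.5% = $11,044.05
Fee: $54,405.00 + $11,044.05 = $65,449.05
Referral share: 20% of $65,449.05 = $13,089.81; lead counsel retains $65,449.05 − $13,089.81 = $52,359.24.

$52,359.24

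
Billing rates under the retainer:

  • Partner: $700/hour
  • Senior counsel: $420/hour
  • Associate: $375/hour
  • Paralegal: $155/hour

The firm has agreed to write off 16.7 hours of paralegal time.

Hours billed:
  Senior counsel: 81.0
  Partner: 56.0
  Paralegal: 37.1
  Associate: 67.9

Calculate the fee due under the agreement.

Partner: 56.0 × $700 = $39,200.00
Senior counsel: 81.0 × $420 = $34,020.00
Associate: 67.9 × $375 = $25,462.50
Paralegal: 37.1 × $155 = $5,750.50
Subtotal: $104,433.00
Write-off: 16.7 × $155 = $2,588.50
Total: $104,433.00 − $2,588.50 = $101,844.50

$101,844.50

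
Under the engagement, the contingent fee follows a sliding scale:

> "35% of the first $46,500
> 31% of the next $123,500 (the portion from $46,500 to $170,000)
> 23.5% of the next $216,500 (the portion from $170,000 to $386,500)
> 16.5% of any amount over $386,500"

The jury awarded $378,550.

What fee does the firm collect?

First $46,500 at 35% = $16,275.00
Next $123,500 at 31% = $38,285.00
Remaining $208,550 at 23.5% = $49,009.25
Fee: $16,275.00 + $38,285.00 + $49,009.25 = $103,569.25

$103,569.25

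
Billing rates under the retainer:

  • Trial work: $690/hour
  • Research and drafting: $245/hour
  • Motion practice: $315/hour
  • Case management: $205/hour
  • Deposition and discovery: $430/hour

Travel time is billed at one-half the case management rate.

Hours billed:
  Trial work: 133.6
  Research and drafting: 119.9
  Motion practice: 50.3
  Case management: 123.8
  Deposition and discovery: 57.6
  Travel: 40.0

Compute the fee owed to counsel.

$191,651.00

Trial work: 133.6 × $690 = $92,184.00
Research and drafting: 119.9 × $245 = $29,375.50
Motion practice: 50.3 × $315 = $15,844.50
Case management: 123.8 × $205 = $25,379.00
Deposition and discovery: 57.6 × $430 = $24,768.00
Subtotal: $92,184.00 + $29,375.50 + $15,844.50 + $25,379.00 + $24,768.00 = $187,551.00
Travel: 40.0 × ($205 ÷ 2) = 40.0 × $102.50 = $4,100.00
Total: $187,551.00 + $4,100.00 = $191,651.00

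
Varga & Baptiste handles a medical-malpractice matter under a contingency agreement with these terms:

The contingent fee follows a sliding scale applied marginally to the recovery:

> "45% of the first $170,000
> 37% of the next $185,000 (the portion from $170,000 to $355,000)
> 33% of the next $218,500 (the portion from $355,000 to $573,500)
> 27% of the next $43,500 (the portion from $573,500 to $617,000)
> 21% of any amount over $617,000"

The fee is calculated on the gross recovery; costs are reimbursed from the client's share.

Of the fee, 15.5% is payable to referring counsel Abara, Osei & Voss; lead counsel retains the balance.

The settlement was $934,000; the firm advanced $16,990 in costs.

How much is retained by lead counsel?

$249,587.65

Fee base is the gross recovery, $934,000; costs are reimbursed separately.
First $170,000 at 45% = $76,500.00
Next $185,000 at 37% = $68,450.00
Next $218,500 at 33% = $72,105.00
Next $43,500 at 27% = $11,745.00
Remaining $317,000 at 21% = $66,570.00
Fee: $76,500.00 + $68,450.00 + $72,105.00 + $11,745.00 + $66,570.00 = $295,370.00
Referral share: 15.5% of $295,370.00 = $45,782.35; lead counsel retains $295,370.00 − $45,782.35 = $249,587.65.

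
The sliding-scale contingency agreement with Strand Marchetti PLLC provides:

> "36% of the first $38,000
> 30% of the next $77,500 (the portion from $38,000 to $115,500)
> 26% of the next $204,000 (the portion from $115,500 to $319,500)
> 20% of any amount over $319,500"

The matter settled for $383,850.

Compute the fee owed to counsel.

$102,840.00

First $38,000 at 36% = $13,680.00
Next $77,500 at 30% = $23,250.00
Next $204,000 at 26% = $53,040.00
Remaining $64,350 at 20% = $12,870.00
Fee: $13,680.00 + $23,250.00 + $53,040.00 + $12,870.00 = $102,840.00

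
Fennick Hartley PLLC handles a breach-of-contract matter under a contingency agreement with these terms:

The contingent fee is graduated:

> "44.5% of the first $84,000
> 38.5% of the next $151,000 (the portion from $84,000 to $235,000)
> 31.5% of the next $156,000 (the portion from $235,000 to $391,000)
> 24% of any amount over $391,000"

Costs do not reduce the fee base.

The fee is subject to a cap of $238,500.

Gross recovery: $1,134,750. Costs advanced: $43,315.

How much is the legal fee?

$238,500.00

Fee base is the gross recovery, $1,134,750; costs are reimbursed separately.
First $84,000 at 44.5% = $37,380.00
Next $151,000 at 38.5% = $58,135.00
Next $156,000 at 31.5% = $49,140.00
Remaining $743,750 at 24% = $178,500.00
Fee: $37,380.00 + $58,135.00 + $49,140.00 + $178,500.00 = $323,155.00
$323,155.00 exceeds the $238,500 cap, so the fee is capped at $238,500.00.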